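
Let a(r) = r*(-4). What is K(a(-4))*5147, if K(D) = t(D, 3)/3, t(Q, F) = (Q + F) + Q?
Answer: 180145/3 ≈ 60048.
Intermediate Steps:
a(r) = -4*r
t(Q, F) = F + 2*Q (t(Q, F) = (F + Q) + Q = F + 2*Q)
K(D) = 1 + 2*D/3 (K(D) = (3 + 2*D)/3 = (3 + 2*D)*(1/3) = 1 + 2*D/3)
K(a(-4))*5147 = (1 + 2*(-4*(-4))/3)*5147 = (1 + (2/3)*16)*5147 = (1 + 32/3)*5147 = (35/3)*5147 = 180145/3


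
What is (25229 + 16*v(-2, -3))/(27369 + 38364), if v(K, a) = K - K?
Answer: 25229/65733 ≈ 0.38381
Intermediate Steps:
v(K, a) = 0
(25229 + 16*v(-2, -3))/(27369 + 38364) = (25229 + 16*0)/(27369 + 38364) = (25229 + 0)/65733 = 25229*(1/65733) = 25229/65733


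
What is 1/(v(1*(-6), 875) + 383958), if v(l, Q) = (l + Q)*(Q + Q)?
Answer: 1/1904708 ≈ 5.2501e-7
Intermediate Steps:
v(l, Q) = 2*Q*(Q + l) (v(l, Q) = (Q + l)*(2*Q) = 2*Q*(Q + l))
1/(v(1*(-6), 875) + 383958) = 1/(2*875*(875 + 1*(-6)) + 383958) = 1/(2*875*(875 - 6) + 383958) = 1/(2*875*869 + 383958) = 1/(1520750 + 383958) = 1/1904708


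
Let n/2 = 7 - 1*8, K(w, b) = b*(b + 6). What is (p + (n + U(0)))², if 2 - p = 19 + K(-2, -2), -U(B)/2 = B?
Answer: 121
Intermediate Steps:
K(w, b) = b*(6 + b)
U(B) = -2*B
p = -9 (p = 2 - (19 - 2*(6 - 2)) = 2 - (19 - 2*4) = 2 - (19 - 8) = 2 - 1*11 = 2 - 11 = -9)
n = -2 (n = 2*(7 - 1*8) = 2*(7 - 8) = 2*(-1) = -2)
(p + (n + U(0)))² = (-9 + (-2 - 2*0))² = (-9 + (-2 + 0))² = (-9 - 2)² = (-11)² = 121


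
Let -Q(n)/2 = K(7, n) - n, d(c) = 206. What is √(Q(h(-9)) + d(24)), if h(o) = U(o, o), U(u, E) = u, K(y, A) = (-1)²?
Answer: √186 ≈ 13.638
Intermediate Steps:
K(y, A) = 1
h(o) = o
Q(n) = -2 + 2*n (Q(n) = -2*(1 - n) = -2 + 2*n)
√(Q(h(-9)) + d(24)) = √((-2 + 2*(-9)) + 206) = √((-2 - 18) + 206) = √(-20 + 206) = √186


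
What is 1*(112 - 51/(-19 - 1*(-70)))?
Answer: 111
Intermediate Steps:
1*(112 - 51/(-19 - 1*(-70))) = 1*(112 - 51/(-19 + 70)) = 1*(112 - 51/51) = 1*(112 - 51*1/51) = 1*(112 - 1) = 1*111 = 111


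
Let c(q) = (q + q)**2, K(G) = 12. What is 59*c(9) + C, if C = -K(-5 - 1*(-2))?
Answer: 19104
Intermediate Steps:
c(q) = 4*q**2 (c(q) = (2*q)**2 = 4*q**2)
C = -12 (C = -1*12 = -12)
59*c(9) + C = 59*(4*9**2) - 12 = 59*(4*81) - 12 = 59*324 - 12 = 19116 - 12 = 19104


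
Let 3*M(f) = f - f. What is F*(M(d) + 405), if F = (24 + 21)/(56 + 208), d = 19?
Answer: 6075/88 ≈ 69.034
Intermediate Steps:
M(f) = 0 (M(f) = (f - f)/3 = (⅓)*0 = 0)
F = 15/88 (F = 45/264 = 45*(1/264) = 15/88 ≈ 0.17045)
F*(M(d) + 405) = 15*(0 + 405)/88 = (15/88)*405 = 6075/88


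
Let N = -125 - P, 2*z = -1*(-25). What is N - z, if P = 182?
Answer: -639/2 ≈ -319.50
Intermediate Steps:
z = 25/2 (z = (-1*(-25))/2 = (½)*25 = 25/2 ≈ 12.500)
N = -307 (N = -125 - 1*182 = -125 - 182 = -307)
N - z = -307 - 1*25/2 = -307 - 25/2 = -639/2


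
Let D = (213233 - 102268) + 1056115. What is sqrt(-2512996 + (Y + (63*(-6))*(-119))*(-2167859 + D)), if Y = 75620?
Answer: I*sqrt(120698461954) ≈ 3.4742e+5*I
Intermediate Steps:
D = 1167080 (D = 110965 + 1056115 = 1167080)
sqrt(-2512996 + (Y + (63*(-6))*(-119))*(-2167859 + D)) = sqrt(-2512996 + (75620 + (63*(-6))*(-119))*(-2167859 + 1167080)) = sqrt(-2512996 + (75620 - 378*(-119))*(-1000779)) = sqrt(-2512996 + (75620 + 44982)*(-1000779)) = sqrt(-2512996 + 120602*(-1000779)) = sqrt(-2512996 - 120695948958) = sqrt(-120698461954) = I*sqrt(120698461954)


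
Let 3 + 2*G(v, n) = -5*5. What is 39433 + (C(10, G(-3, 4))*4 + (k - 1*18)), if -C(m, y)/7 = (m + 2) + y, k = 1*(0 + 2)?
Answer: 39473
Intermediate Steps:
k = 2 (k = 1*2 = 2)
G(v, n) = -14 (G(v, n) = -3/2 + (-5*5)/2 = -3/2 + (½)*(-25) = -3/2 - 25/2 = -14)
C(m, y) = -14 - 7*m - 7*y (C(m, y) = -7*((m + 2) + y) = -7*((2 + m) + y) = -7*(2 + m + y) = -14 - 7*m - 7*y)
39433 + (C(10, G(-3, 4))*4 + (k - 1*18)) = 39433 + ((-14 - 7*10 - 7*(-14))*4 + (2 - 1*18)) = 39433 + ((-14 - 70 + 98)*4 + (2 - 18)) = 39433 + (14*4 - 16) = 39433 + (56 - 16) = 39433 + 40 = 39473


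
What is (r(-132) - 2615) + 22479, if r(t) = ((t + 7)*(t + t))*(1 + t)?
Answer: -4303136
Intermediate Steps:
r(t) = 2*t*(1 + t)*(7 + t) (r(t) = ((7 + t)*(2*t))*(1 + t) = (2*t*(7 + t))*(1 + t) = 2*t*(1 + t)*(7 + t))
(r(-132) - 2615) + 22479 = (2*(-132)*(7 + (-132)² + 8*(-132)) - 2615) + 22479 = (2*(-132)*(7 + 17424 - 1056) - 2615) + 22479 = (2*(-132)*16375 - 2615) + 22479 = (-4323000 - 2615) + 22479 = -4325615 + 22479 = -4303136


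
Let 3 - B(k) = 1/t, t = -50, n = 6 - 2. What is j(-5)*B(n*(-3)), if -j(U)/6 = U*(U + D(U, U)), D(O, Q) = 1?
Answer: -1812/5 ≈ -362.40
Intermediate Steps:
n = 4
j(U) = -6*U*(1 + U) (j(U) = -6*U*(U + 1) = -6*U*(1 + U))
B(k) = 151/50 (B(k) = 3 - 1/(-50) = 3 - 1*(-1/50) = 3 + 1/50 = 151/50)
j(-5)*B(n*(-3)) = -6*(-5)*(1 - 5)*(151/50) = -6*(-5)*(-4)*(151/50) = -120*151/50 = -1812/5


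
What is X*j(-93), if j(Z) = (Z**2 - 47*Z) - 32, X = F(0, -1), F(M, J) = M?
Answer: 0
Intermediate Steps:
X = 0
j(Z) = -32 + Z**2 - 47*Z
X*j(-93) = 0*(-32 + (-93)**2 - 47*(-93)) = 0*(-32 + 8649 + 4371) = 0*12988 = 0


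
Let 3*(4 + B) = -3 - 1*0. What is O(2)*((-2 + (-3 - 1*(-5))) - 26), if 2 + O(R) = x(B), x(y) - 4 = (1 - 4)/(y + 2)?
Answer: -78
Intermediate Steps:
B = -5 (B = -4 + (-3 - 1*0)/3 = -4 + (-3 + 0)/3 = -4 + (1/3)*(-3) = -4 - 1 = -5)
x(y) = 4 - 3/(2 + y) (x(y) = 4 + (1 - 4)/(y + 2) = 4 - 3/(2 + y))
O(R) = 3 (O(R) = -2 + (5 + 4*(-5))/(2 - 5) = -2 + (5 - 20)/(-3) = -2 - 1/3*(-15) = -2 + 5 = 3)
O(2)*((-2 + (-3 - 1*(-5))) - 26) = 3*((-2 + (-3 - 1*(-5))) - 26) = 3*((-2 + (-3 + 5)) - 26) = 3*((-2 + 2) - 26) = 3*(0 - 26) = 3*(-26) = -78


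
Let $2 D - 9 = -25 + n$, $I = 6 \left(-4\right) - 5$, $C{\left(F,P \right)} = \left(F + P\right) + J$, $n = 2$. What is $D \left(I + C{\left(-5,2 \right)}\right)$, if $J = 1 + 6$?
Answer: $175$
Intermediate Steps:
$J = 7$
$C{\left(F,P \right)} = 7 + F + P$ ($C{\left(F,P \right)} = \left(F + P\right) + 7 = 7 + F + P$)
$I = -29$ ($I = -24 - 5 = -29$)
$D = -7$ ($D = \frac{9}{2} + \frac{-25 + 2}{2} = \frac{9}{2} + \frac{1}{2} \left(-23\right) = \frac{9}{2} - \frac{23}{2} = -7$)
$D \left(I + C{\left(-5,2 \right)}\right) = - 7 \left(-29 + \left(7 - 5 + 2\right)\right) = - 7 \left(-29 + 4\right) = \left(-7\right) \left(-25\right) = 175$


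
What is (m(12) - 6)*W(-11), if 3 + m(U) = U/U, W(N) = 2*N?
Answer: 176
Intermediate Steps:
m(U) = -2 (m(U) = -3 + U/U = -3 + 1 = -2)
(m(12) - 6)*W(-11) = (-2 - 6)*(2*(-11)) = -8*(-22) = 176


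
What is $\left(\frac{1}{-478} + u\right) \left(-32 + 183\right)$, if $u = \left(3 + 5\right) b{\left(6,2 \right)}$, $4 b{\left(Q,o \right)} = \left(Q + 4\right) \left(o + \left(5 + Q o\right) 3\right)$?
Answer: $\frac{76508529}{478} \approx 1.6006 \cdot 10^{5}$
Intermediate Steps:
$b{\left(Q,o \right)} = \frac{\left(4 + Q\right) \left(15 + o + 3 Q o\right)}{4}$ ($b{\left(Q,o \right)} = \frac{\left(Q + 4\right) \left(o + \left(5 + Q o\right) 3\right)}{4} = \frac{\left(4 + Q\right) \left(o + \left(15 + 3 Q o\right)\right)}{4} = \frac{\left(4 + Q\right) \left(15 + o + 3 Q o\right)}{4}$)
$u = 1060$ ($u = \left(3 + 5\right) \left(15 + 2 + \frac{15}{4} \cdot 6 + \frac{3}{4} \cdot 2 \cdot 6^{2} + \frac{13}{4} \cdot 6 \cdot 2\right) = 8 \left(15 + 2 + \frac{45}{2} + \frac{3}{4} \cdot 2 \cdot 36 + 39\right) = 8 \left(15 + 2 + \frac{45}{2} + 54 + 39\right) = 8 \cdot \frac{265}{2} = 1060$)
$\left(\frac{1}{-478} + u\right) \left(-32 + 183\right) = \left(\frac{1}{-478} + 1060\right) \left(-32 + 183\right) = \left(- \frac{1}{478} + 1060\right) 151 = \frac{506679}{478} \cdot 151 = \frac{76508529}{478}$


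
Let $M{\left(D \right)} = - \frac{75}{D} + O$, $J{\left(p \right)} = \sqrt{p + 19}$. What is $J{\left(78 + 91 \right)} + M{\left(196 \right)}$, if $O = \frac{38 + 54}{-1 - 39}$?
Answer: $- \frac{2629}{980} + 2 \sqrt{47} \approx 11.029$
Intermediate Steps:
$O = - \frac{23}{10}$ ($O = \frac{92}{-40} = 92 \left(- \frac{1}{40}\right) = - \frac{23}{10} \approx -2.3$)
$J{\left(p \right)} = \sqrt{19 + p}$
$M{\left(D \right)} = - \frac{23}{10} - \frac{75}{D}$ ($M{\left(D \right)} = - \frac{75}{D} - \frac{23}{10} = - \frac{23}{10} - \frac{75}{D}$)
$J{\left(78 + 91 \right)} + M{\left(196 \right)} = \sqrt{19 + \left(78 + 91\right)} - \left(\frac{23}{10} + \frac{75}{196}\right) = \sqrt{19 + 169} - \frac{2629}{980} = \sqrt{188} - \frac{2629}{980} = 2 \sqrt{47} - \frac{2629}{980} = - \frac{2629}{980} + 2 \sqrt{47}$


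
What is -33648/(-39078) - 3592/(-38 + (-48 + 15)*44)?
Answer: 15875308/4852185 ≈ 3.2718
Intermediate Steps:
-33648/(-39078) - 3592/(-38 + (-48 + 15)*44) = -33648*(-1/39078) - 3592/(-38 - 33*44) = 5608/6513 - 3592/(-38 - 1452) = 5608/6513 - 3592/(-1490) = 5608/6513 - 3592*(-1/1490) = 5608/6513 + 1796/745 = 15875308/4852185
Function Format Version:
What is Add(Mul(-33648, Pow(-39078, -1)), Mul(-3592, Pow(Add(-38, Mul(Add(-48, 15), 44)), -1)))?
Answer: Rational(15875308, 4852185) ≈ 3.2718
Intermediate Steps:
Add(Mul(-33648, Pow(-39078, -1)), Mul(-3592, Pow(Add(-38, Mul(Add(-48, 15), 44)), -1))) = Add(Mul(-33648, Rational(-1, 39078)), Mul(-3592, Pow(Add(-38, Mul(-33, 44)), -1))) = Add(Rational(5608, 6513), Mul(-3592, Pow(Add(-38, -1452), -1))) = Add(Rational(5608, 6513), Mul(-3592, Pow(-1490, -1))) = Add(Rational(5608, 6513), Mul(-3592, Rational(-1, 1490))) = Add(Rational(5608, 6513), Rational(1796, 745)) = Rational(15875308, 4852185)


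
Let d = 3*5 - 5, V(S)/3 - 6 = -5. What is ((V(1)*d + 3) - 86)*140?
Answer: -7420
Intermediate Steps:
V(S) = 3 (V(S) = 18 + 3*(-5) = 18 - 15 = 3)
d = 10 (d = 15 - 5 = 10)
((V(1)*d + 3) - 86)*140 = ((3*10 + 3) - 86)*140 = ((30 + 3) - 86)*140 = (33 - 86)*140 = -53*140 = -7420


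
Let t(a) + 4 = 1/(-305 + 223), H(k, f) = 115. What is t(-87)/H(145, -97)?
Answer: -329/9430 ≈ -0.034889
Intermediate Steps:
t(a) = -329/82 (t(a) = -4 + 1/(-305 + 223) = -4 + 1/(-82) = -4 - 1/82 = -329/82)
t(-87)/H(145, -97) = -329/82/115 = -329/82*1/115 = -329/9430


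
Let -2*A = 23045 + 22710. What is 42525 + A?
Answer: 39295/2 ≈ 19648.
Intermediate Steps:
A = -45755/2 (A = -(23045 + 22710)/2 = -1/2*45755 = -45755/2 ≈ -22878.)
42525 + A = 42525 - 45755/2 = 39295/2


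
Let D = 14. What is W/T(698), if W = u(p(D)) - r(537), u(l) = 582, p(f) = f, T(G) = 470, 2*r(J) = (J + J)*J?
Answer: -287787/470 ≈ -612.31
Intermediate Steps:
r(J) = J² (r(J) = ((J + J)*J)/2 = ((2*J)*J)/2 = (2*J²)/2 = J²)
W = -287787 (W = 582 - 1*537² = 582 - 1*288369 = 582 - 288369 = -287787)
W/T(698) = -287787/470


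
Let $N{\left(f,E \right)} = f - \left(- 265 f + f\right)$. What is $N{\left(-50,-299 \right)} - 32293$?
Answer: $-45543$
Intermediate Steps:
$N{\left(f,E \right)} = 265 f$ ($N{\left(f,E \right)} = f - - 264 f = f + 264 f = 265 f$)
$N{\left(-50,-299 \right)} - 32293 = 265 \left(-50\right) - 32293 = -13250 - 32293 = -45543$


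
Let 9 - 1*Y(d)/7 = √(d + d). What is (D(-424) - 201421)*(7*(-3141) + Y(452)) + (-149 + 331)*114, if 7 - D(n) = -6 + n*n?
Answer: 8357098764 + 5336576*√226 ≈ 8.4373e+9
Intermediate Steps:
Y(d) = 63 - 7*√2*√d (Y(d) = 63 - 7*√(d + d) = 63 - 7*√2*√d)
D(n) = 13 - n² (D(n) = 7 - (-6 + n*n) = 7 - (-6 + n²) = 7 + (6 - n²) = 13 - n²)
(D(-424) - 201421)*(7*(-3141) + Y(452)) + (-149 + 331)*114 = ((13 - 1*(-424)²) - 201421)*(7*(-3141) + (63 - 7*√2*√452)) + (-149 + 331)*114 = ((13 - 1*179776) - 201421)*(-21987 + (63 - 7*√2*2*√113)) + 182*114 = ((13 - 179776) - 201421)*(-21987 + (63 - 14*√226)) + 20748 = (-179763 - 201421)*(-21924 - 14*√226) + 20748 = -381184*(-21924 - 14*√226) + 20748 = (8357078016 + 5336576*√226) + 20748 = 8357098764 + 5336576*√226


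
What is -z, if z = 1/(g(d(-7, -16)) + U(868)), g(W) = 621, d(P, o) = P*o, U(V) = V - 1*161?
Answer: -1/1328 ≈ -0.00075301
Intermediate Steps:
U(V) = -161 + V (U(V) = V - 161 = -161 + V)
z = 1/1328 (z = 1/(621 + (-161 + 868)) = 1/(621 + 707) = 1/1328 ≈ 0.00075301)
-z = -1*1/1328 = -1/1328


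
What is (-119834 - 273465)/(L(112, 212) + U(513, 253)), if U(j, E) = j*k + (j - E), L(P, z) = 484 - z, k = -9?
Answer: 393299/4085 ≈ 96.279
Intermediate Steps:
U(j, E) = -E - 8*j (U(j, E) = j*(-9) + (j - E) = -9*j + (j - E) = -E - 8*j)
(-119834 - 273465)/(L(112, 212) + U(513, 253)) = (-119834 - 273465)/((484 - 1*212) + (-1*253 - 8*513)) = -393299/((484 - 212) + (-253 - 4104)) = -393299/(272 - 4357) = -393299/(-4085) = -393299*(-1/4085) = 393299/4085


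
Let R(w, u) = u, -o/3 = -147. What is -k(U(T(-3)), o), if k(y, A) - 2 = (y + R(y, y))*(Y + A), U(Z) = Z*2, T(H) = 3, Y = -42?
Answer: -4790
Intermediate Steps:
o = 441 (o = -3*(-147) = 441)
U(Z) = 2*Z
k(y, A) = 2 + 2*y*(-42 + A) (k(y, A) = 2 + (y + y)*(-42 + A) = 2 + (2*y)*(-42 + A) = 2 + 2*y*(-42 + A))
-k(U(T(-3)), o) = -(2 - 168*3 + 2*441*(2*3)) = -(2 - 84*6 + 2*441*6) = -(2 - 504 + 5292) = -1*4790 = -4790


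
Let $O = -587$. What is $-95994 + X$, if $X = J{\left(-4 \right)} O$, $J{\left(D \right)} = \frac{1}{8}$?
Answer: $- \frac{768539}{8} \approx -96067.0$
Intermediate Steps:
$J{\left(D \right)} = \frac{1}{8}$
$X = - \frac{587}{8}$ ($X = \frac{1}{8} \left(-587\right) = - \frac{587}{8} \approx -73.375$)
$-95994 + X = -95994 - \frac{587}{8} = - \frac{768539}{8}$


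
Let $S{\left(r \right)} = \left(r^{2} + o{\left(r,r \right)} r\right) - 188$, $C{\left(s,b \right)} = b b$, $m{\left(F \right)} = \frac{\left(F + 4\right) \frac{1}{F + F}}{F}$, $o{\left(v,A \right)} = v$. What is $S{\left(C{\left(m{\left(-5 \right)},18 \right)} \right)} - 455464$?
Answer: $-245700$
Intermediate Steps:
$m{\left(F \right)} = \frac{4 + F}{2 F^{2}}$ ($m{\left(F \right)} = \frac{\left(4 + F\right) \frac{1}{2 F}}{F} = \frac{\frac{1}{2} \frac{1}{F} \left(4 + F\right)}{F} = \frac{4 + F}{2 F^{2}}$)
$C{\left(s,b \right)} = b^{2}$
$S{\left(r \right)} = -188 + 2 r^{2}$ ($S{\left(r \right)} = \left(r^{2} + r r\right) - 188 = \left(r^{2} + r^{2}\right) - 188 = 2 r^{2} - 188 = -188 + 2 r^{2}$)
$S{\left(C{\left(m{\left(-5 \right)},18 \right)} \right)} - 455464 = \left(-188 + 2 \left(18^{2}\right)^{2}\right) - 455464 = \left(-188 + 2 \cdot 324^{2}\right) - 455464 = \left(-188 + 2 \cdot 104976\right) - 455464 = \left(-188 + 209952\right) - 455464 = 209764 - 455464 = -245700$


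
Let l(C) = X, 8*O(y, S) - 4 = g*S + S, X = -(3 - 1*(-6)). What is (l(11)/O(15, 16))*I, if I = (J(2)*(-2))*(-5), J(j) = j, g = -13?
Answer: 360/47 ≈ 7.6596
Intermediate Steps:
X = -9 (X = -(3 + 6) = -1*9 = -9)
O(y, S) = ½ - 3*S/2 (O(y, S) = ½ + (-13*S + S)/8 = ½ + (-12*S)/8 = ½ - 3*S/2)
I = 20 (I = (2*(-2))*(-5) = -4*(-5) = 20)
l(C) = -9
(l(11)/O(15, 16))*I = -9/(½ - 3/2*16)*20 = -9/(½ - 24)*20 = -9/(-47/2)*20 = -9*(-2/47)*20 = (18/47)*20 = 360/47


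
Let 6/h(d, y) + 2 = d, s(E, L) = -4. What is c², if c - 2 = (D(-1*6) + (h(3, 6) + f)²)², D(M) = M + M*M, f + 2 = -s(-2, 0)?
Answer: 78110244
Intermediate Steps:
f = 2 (f = -2 - 1*(-4) = -2 + 4 = 2)
h(d, y) = 6/(-2 + d)
D(M) = M + M²
c = 8838 (c = 2 + ((-1*6)*(1 - 1*6) + (6/(-2 + 3) + 2)²)² = 2 + (-6*(1 - 6) + (6/1 + 2)²)² = 2 + (-6*(-5) + (6*1 + 2)²)² = 2 + (30 + (6 + 2)²)² = 2 + (30 + 8²)² = 2 + (30 + 64)² = 2 + 94² = 2 + 8836 = 8838)
c² = 8838² = 78110244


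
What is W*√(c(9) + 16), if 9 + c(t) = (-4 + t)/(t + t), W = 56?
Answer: 28*√262/3 ≈ 151.07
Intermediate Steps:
c(t) = -9 + (-4 + t)/(2*t) (c(t) = -9 + (-4 + t)/(t + t) = -9 + (-4 + t)/((2*t)) = -9 + (-4 + t)*(1/(2*t)) = -9 + (-4 + t)/(2*t))
W*√(c(9) + 16) = 56*√((-17/2 - 2/9) + 16) = 56*√(-157/18 + 16) = 56*√(131/18) = 56*(√262/6) = 28*√262/3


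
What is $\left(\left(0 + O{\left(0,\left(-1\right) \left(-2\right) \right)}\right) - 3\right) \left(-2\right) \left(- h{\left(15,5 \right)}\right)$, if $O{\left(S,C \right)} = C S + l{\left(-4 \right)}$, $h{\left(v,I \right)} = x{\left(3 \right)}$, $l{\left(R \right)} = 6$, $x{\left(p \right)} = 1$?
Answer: $6$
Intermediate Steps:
$h{\left(v,I \right)} = 1$
$O{\left(S,C \right)} = 6 + C S$ ($O{\left(S,C \right)} = C S + 6 = 6 + C S$)
$\left(\left(0 + O{\left(0,\left(-1\right) \left(-2\right) \right)}\right) - 3\right) \left(-2\right) \left(- h{\left(15,5 \right)}\right) = \left(\left(0 + \left(6 + \left(-1\right) \left(-2\right) 0\right)\right) - 3\right) \left(-2\right) \left(\left(-1\right) 1\right) = \left(\left(0 + \left(6 + 2 \cdot 0\right)\right) - 3\right) \left(-2\right) \left(-1\right) = \left(\left(0 + \left(6 + 0\right)\right) - 3\right) \left(-2\right) \left(-1\right) = \left(\left(0 + 6\right) - 3\right) \left(-2\right) \left(-1\right) = \left(6 - 3\right) \left(-2\right) \left(-1\right) = 3 \left(-2\right) \left(-1\right) = \left(-6\right) \left(-1\right) = 6$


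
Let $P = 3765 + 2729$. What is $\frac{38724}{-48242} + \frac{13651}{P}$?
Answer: $\frac{11972879}{9214222} \approx 1.2994$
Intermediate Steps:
$P = 6494$
$\frac{38724}{-48242} + \frac{13651}{P} = \frac{38724}{-48242} + \frac{13651}{6494} = 38724 \left(- \frac{1}{48242}\right) + 13651 \cdot \frac{1}{6494} = - \frac{19362}{24121} + \frac{803}{382} = \frac{11972879}{9214222}$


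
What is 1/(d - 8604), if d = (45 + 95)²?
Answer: 1/10996 ≈ 9.0942e-5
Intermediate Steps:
d = 19600 (d = 140² = 19600)
1/(d - 8604) = 1/(19600 - 8604) = 1/10996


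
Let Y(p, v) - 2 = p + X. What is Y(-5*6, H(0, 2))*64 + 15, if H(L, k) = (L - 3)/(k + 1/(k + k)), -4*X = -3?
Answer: -1729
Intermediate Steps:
X = 3/4 (X = -1/4*(-3) = 3/4 ≈ 0.75000)
H(L, k) = (-3 + L)/(k + 1/(2*k))
Y(p, v) = 11/4 + p (Y(p, v) = 2 + (p + 3/4) = 2 + (3/4 + p) = 11/4 + p)
Y(-5*6, H(0, 2))*64 + 15 = (11/4 - 5*6)*64 + 15 = (11/4 - 30)*64 + 15 = -109/4*64 + 15 = -1744 + 15 = -1729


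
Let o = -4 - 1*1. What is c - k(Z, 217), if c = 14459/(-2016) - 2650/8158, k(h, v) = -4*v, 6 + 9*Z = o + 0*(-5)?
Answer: 7076143691/8223264 ≈ 860.50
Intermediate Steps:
o = -5 (o = -4 - 1 = -5)
Z = -11/9 (Z = -⅔ + (-5 + 0*(-5))/9 = -⅔ + (-5 + 0)/9 = -⅔ + (⅑)*(-5) = -⅔ - 5/9 = -11/9 ≈ -1.2222)
c = -61649461/8223264 (c = 14459*(-1/2016) - 2650*1/8158 = -14459/2016 - 1325/4079 = -61649461/8223264 ≈ -7.4970)
c - k(Z, 217) = -61649461/8223264 - (-4)*217 = -61649461/8223264 - 1*(-868) = -61649461/8223264 + 868 = 7076143691/8223264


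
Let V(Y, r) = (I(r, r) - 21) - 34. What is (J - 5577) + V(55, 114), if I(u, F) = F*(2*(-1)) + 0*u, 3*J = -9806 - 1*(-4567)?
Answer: -22819/3 ≈ -7606.3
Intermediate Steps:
J = -5239/3 (J = (-9806 - 1*(-4567))/3 = (-9806 + 4567)/3 = (⅓)*(-5239) = -5239/3 ≈ -1746.3)
I(u, F) = -2*F (I(u, F) = F*(-2) + 0 = -2*F + 0 = -2*F)
V(Y, r) = -55 - 2*r (V(Y, r) = (-2*r - 21) - 34 = (-21 - 2*r) - 34 = -55 - 2*r)
(J - 5577) + V(55, 114) = (-5239/3 - 5577) + (-55 - 2*114) = -21970/3 + (-55 - 228) = -21970/3 - 283 = -22819/3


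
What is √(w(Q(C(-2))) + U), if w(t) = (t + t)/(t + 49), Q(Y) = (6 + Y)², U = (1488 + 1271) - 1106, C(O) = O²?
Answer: √36728053/149 ≈ 40.674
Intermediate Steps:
U = 1653 (U = 2759 - 1106 = 1653)
w(t) = 2*t/(49 + t) (w(t) = (2*t)/(49 + t) = 2*t/(49 + t))
√(w(Q(C(-2))) + U) = √(2*(6 + (-2)²)²/(49 + (6 + (-2)²)²) + 1653) = √(2*(6 + 4)²/(49 + (6 + 4)²) + 1653) = √(2*10²/(49 + 10²) + 1653) = √(2*100/(49 + 100) + 1653) = √(2*100/149 + 1653) = √(2*100*(1/149) + 1653) = √(200/149 + 1653) = √(246497/149) = √36728053/149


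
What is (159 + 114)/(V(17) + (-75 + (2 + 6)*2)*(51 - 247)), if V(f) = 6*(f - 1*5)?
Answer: 273/11636 ≈ 0.023462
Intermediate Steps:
V(f) = -30 + 6*f (V(f) = 6*(f - 5) = 6*(-5 + f) = -30 + 6*f)
(159 + 114)/(V(17) + (-75 + (2 + 6)*2)*(51 - 247)) = (159 + 114)/((-30 + 6*17) + (-75 + (2 + 6)*2)*(51 - 247)) = 273/((-30 + 102) + (-75 + 8*2)*(-196)) = 273/(72 + (-75 + 16)*(-196)) = 273/(72 - 59*(-196)) = 273/(72 + 11564) = 273/11636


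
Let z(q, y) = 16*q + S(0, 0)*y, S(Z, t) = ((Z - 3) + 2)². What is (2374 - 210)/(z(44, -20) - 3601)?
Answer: -2164/2917 ≈ -0.74186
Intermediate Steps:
S(Z, t) = (-1 + Z)² (S(Z, t) = ((-3 + Z) + 2)² = (-1 + Z)²)
z(q, y) = y + 16*q (z(q, y) = 16*q + (-1 + 0)²*y = 16*q + (-1)²*y = 16*q + 1*y = 16*q + y = y + 16*q)
(2374 - 210)/(z(44, -20) - 3601) = (2374 - 210)/((-20 + 16*44) - 3601) = 2164/((-20 + 704) - 3601) = 2164/(684 - 3601) = 2164/(-2917) = 2164*(-1/2917) = -2164/2917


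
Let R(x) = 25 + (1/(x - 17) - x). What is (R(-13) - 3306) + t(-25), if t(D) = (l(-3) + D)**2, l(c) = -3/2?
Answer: -153947/60 ≈ -2565.8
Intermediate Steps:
l(c) = -3/2 (l(c) = -3*1/2 = -3/2)
t(D) = (-3/2 + D)**2
R(x) = 25 + 1/(-17 + x) - x (R(x) = 25 + (1/(-17 + x) - x) = 25 + 1/(-17 + x) - x)
(R(-13) - 3306) + t(-25) = ((-424 - 1*(-13)**2 + 42*(-13))/(-17 - 13) - 3306) + (-3 + 2*(-25))**2/4 = ((-424 - 1*169 - 546)/(-30) - 3306) + (-3 - 50)**2/4 = (-(-424 - 169 - 546)/30 - 3306) + (1/4)*(-53)**2 = (-1/30*(-1139) - 3306) + (1/4)*2809 = (1139/30 - 3306) + 2809/4 = -98041/30 + 2809/4 = -153947/60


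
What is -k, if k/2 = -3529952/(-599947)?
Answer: -7059904/599947 ≈ -11.768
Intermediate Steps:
k = 7059904/599947 (k = 2*(-3529952/(-599947)) = 2*(-3529952*(-1/599947)) = 2*(3529952/599947) = 7059904/599947 ≈ 11.768)
-k = -1*7059904/599947 = -7059904/599947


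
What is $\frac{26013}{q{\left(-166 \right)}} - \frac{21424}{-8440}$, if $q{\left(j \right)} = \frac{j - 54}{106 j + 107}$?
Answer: $\frac{95992744159}{46420} \approx 2.0679 \cdot 10^{6}$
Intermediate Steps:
$q{\left(j \right)} = \frac{-54 + j}{107 + 106 j}$
$\frac{26013}{q{\left(-166 \right)}} - \frac{21424}{-8440} = \frac{26013}{\frac{1}{107 + 106 \left(-166\right)} \left(-54 - 166\right)} - \frac{21424}{-8440} = \frac{26013}{\frac{1}{107 - 17596} \left(-220\right)} - - \frac{2678}{1055} = \frac{26013}{\frac{1}{-17489} \left(-220\right)} + \frac{2678}{1055} = \frac{26013}{\left(- \frac{1}{17489}\right) \left(-220\right)} + \frac{2678}{1055} = \frac{26013}{\frac{220}{17489}} + \frac{2678}{1055} = 26013 \cdot \frac{17489}{220} + \frac{2678}{1055} = \frac{454941357}{220} + \frac{2678}{1055} = \frac{95992744159}{46420}$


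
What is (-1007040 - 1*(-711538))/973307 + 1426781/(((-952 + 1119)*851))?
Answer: 1346700077033/138323470919 ≈ 9.7359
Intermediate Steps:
(-1007040 - 1*(-711538))/973307 + 1426781/(((-952 + 1119)*851)) = (-1007040 + 711538)*(1/973307) + 1426781/((167*851)) = -295502*1/973307 + 1426781/142117 = -295502/973307 + 1426781*(1/142117) = -295502/973307 + 1426781/142117 = 1346700077033/138323470919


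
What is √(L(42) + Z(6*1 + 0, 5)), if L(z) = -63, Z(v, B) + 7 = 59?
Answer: I*√11 ≈ 3.3166*I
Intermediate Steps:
Z(v, B) = 52 (Z(v, B) = -7 + 59 = 52)
√(L(42) + Z(6*1 + 0, 5)) = √(-63 + 52) = √(-11) = I*√11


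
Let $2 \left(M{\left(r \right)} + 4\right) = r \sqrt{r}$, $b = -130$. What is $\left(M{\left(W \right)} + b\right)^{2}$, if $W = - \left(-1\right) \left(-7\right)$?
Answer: $\frac{71481}{4} + 938 i \sqrt{7} \approx 17870.0 + 2481.7 i$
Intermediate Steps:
$W = -7$ ($W = \left(-1\right) 7 = -7$)
$M{\left(r \right)} = -4 + \frac{r^{\frac{3}{2}}}{2}$ ($M{\left(r \right)} = -4 + \frac{r \sqrt{r}}{2} = -4 + \frac{r^{\frac{3}{2}}}{2}$)
$\left(M{\left(W \right)} + b\right)^{2} = \left(\left(-4 + \frac{\left(-7\right)^{\frac{3}{2}}}{2}\right) - 130\right)^{2} = \left(\left(-4 + \frac{\left(-7\right) i \sqrt{7}}{2}\right) - 130\right)^{2} = \left(\left(-4 - \frac{7 i \sqrt{7}}{2}\right) - 130\right)^{2} = \left(-134 - \frac{7 i \sqrt{7}}{2}\right)^{2}$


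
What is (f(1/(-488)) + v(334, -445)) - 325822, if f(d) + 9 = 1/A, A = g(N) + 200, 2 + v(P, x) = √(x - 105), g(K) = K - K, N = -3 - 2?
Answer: -65166599/200 + 5*I*√22 ≈ -3.2583e+5 + 23.452*I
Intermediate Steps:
N = -5
g(K) = 0
v(P, x) = -2 + √(-105 + x) (v(P, x) = -2 + √(x - 105) = -2 + √(-105 + x))
A = 200 (A = 0 + 200 = 200)
f(d) = -1799/200 (f(d) = -9 + 1/200 = -1799/200)
(f(1/(-488)) + v(334, -445)) - 325822 = (-1799/200 + (-2 + √(-105 - 445))) - 325822 = (-1799/200 + (-2 + √(-550))) - 325822 = (-1799/200 + (-2 + 5*I*√22)) - 325822 = (-2199/200 + 5*I*√22) - 325822 = -65166599/200 + 5*I*√22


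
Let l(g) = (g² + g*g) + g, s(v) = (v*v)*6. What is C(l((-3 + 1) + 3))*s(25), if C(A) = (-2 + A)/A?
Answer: 1250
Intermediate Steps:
s(v) = 6*v² (s(v) = v²*6 = 6*v²)
l(g) = g + 2*g² (l(g) = (g² + g²) + g = 2*g² + g = g + 2*g²)
C(A) = (-2 + A)/A
C(l((-3 + 1) + 3))*s(25) = ((-2 + ((-3 + 1) + 3)*(1 + 2*((-3 + 1) + 3)))/((((-3 + 1) + 3)*(1 + 2*((-3 + 1) + 3)))))*(6*25²) = ((-2 + (-2 + 3)*(1 + 2*(-2 + 3)))/(((-2 + 3)*(1 + 2*(-2 + 3)))))*(6*625) = ((-2 + 1*(1 + 2*1))/((1*(1 + 2*1))))*3750 = ((-2 + 1*(1 + 2))/((1*(1 + 2))))*3750 = ((-2 + 1*3)/((1*3)))*3750 = ((-2 + 3)/3)*3750 = ((⅓)*1)*3750 = (⅓)*3750 = 1250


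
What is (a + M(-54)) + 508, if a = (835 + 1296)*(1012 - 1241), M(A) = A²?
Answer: -484575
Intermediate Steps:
a = -487999 (a = 2131*(-229) = -487999)
(a + M(-54)) + 508 = (-487999 + (-54)²) + 508 = (-487999 + 2916) + 508 = -485083 + 508 = -484575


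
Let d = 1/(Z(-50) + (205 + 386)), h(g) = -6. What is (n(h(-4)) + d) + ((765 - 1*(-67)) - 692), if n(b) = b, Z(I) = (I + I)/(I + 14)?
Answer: 716105/5344 ≈ 134.00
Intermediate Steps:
Z(I) = 2*I/(14 + I) (Z(I) = (2*I)/(14 + I) = 2*I/(14 + I))
d = 9/5344 (d = 1/(2*(-50)/(14 - 50) + (205 + 386)) = 1/(2*(-50)/(-36) + 591) = 1/(2*(-50)*(-1/36) + 591) = 1/(25/9 + 591) = 1/(5344/9) = 9/5344 ≈ 0.0016841)
(n(h(-4)) + d) + ((765 - 1*(-67)) - 692) = (-6 + 9/5344) + ((765 - 1*(-67)) - 692) = -32055/5344 + ((765 + 67) - 692) = -32055/5344 + (832 - 692) = -32055/5344 + 140 = 716105/5344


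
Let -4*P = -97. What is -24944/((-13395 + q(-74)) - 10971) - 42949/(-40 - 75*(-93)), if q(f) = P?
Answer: -3489868723/675240145 ≈ -5.1683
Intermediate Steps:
P = 97/4 (P = -¼*(-97) = 97/4 ≈ 24.250)
q(f) = 97/4
-24944/((-13395 + q(-74)) - 10971) - 42949/(-40 - 75*(-93)) = -24944/((-13395 + 97/4) - 10971) - 42949/(-40 - 75*(-93)) = -24944/(-53483/4 - 10971) - 42949/(-40 + 6975) = -24944/(-97367/4) - 42949/6935 = -24944*(-4/97367) - 42949*1/6935 = 99776/97367 - 42949/6935 = -3489868723/675240145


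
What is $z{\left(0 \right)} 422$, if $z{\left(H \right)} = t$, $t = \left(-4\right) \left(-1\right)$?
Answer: $1688$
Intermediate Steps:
$t = 4$
$z{\left(H \right)} = 4$
$z{\left(0 \right)} 422 = 4 \cdot 422 = 1688$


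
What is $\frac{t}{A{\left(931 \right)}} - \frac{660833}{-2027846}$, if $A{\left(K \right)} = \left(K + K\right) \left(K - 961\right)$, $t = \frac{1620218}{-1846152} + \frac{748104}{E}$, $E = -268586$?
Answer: $\frac{2288447079231598925467}{7020963921166787093040} \approx 0.32594$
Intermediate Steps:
$t = - \frac{454070391889}{123962645268}$ ($t = \frac{1620218}{-1846152} + \frac{748104}{-268586} = 1620218 \left(- \frac{1}{1846152}\right) + 748104 \left(- \frac{1}{268586}\right) = - \frac{810109}{923076} - \frac{374052}{134293} = - \frac{454070391889}{123962645268} \approx -3.663$)
$A{\left(K \right)} = 2 K \left(-961 + K\right)$
$\frac{t}{A{\left(931 \right)}} - \frac{660833}{-2027846} = - \frac{454070391889}{123962645268 \cdot 2 \cdot 931 \left(-961 + 931\right)} - \frac{660833}{-2027846} = - \frac{454070391889}{123962645268 \cdot 2 \cdot 931 \left(-30\right)} - - \frac{660833}{2027846} = - \frac{454070391889}{123962645268 \left(-55860\right)} + \frac{660833}{2027846} = \left(- \frac{454070391889}{123962645268}\right) \left(- \frac{1}{55860}\right) + \frac{660833}{2027846} = \frac{454070391889}{6924553364670480} + \frac{660833}{2027846} = \frac{2288447079231598925467}{7020963921166787093040}$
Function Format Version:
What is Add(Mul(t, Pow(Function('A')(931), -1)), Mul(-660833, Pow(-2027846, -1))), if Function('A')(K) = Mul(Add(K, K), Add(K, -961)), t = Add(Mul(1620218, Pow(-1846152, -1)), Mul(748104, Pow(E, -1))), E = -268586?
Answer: Rational(2288447079231598925467, 7020963921166787093040) ≈ 0.32594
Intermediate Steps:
t = Rational(-454070391889, 123962645268) (t = Add(Mul(1620218, Pow(-1846152, -1)), Mul(748104, Pow(-268586, -1))) = Add(Mul(1620218, Rational(-1, 1846152)), Mul(748104, Rational(-1, 268586))) = Add(Rational(-810109, 923076), Rational(-374052, 134293)) = Rational(-454070391889, 123962645268) ≈ -3.6630)
Function('A')(K) = Mul(2, K, Add(-961, K)) (Function('A')(K) = Mul(Mul(2, K), Add(-961, K)) = Mul(2, K, Add(-961, K)))
Add(Mul(t, Pow(Function('A')(931), -1)), Mul(-660833, Pow(-2027846, -1))) = Add(Mul(Rational(-454070391889, 123962645268), Pow(Mul(2, 931, Add(-961, 931)), -1)), Mul(-660833, Pow(-2027846, -1))) = Add(Mul(Rational(-454070391889, 123962645268), Pow(Mul(2, 931, -30), -1)), Mul(-660833, Rational(-1, 2027846))) = Add(Mul(Rational(-454070391889, 123962645268), Pow(-55860, -1)), Rational(660833, 2027846)) = Add(Mul(Rational(-454070391889, 123962645268), Rational(-1, 55860)), Rational(660833, 2027846)) = Add(Rational(454070391889, 6924553364670480), Rational(660833, 2027846)) = Rational(2288447079231598925467, 7020963921166787093040)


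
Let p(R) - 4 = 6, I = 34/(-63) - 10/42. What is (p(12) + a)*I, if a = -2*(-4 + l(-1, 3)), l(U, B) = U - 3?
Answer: -182/9 ≈ -20.222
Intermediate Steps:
l(U, B) = -3 + U
a = 16 (a = -2*(-4 + (-3 - 1)) = -2*(-4 - 4) = -2*(-8) = 16)
I = -7/9 (I = 34*(-1/63) - 10*1/42 = -34/63 - 5/21 = -7/9 ≈ -0.77778)
p(R) = 10 (p(R) = 4 + 6 = 10)
(p(12) + a)*I = (10 + 16)*(-7/9) = 26*(-7/9) = -182/9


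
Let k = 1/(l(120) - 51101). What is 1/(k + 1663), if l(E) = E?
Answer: 50981/84781402 ≈ 0.00060132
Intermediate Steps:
k = -1/50981 (k = 1/(120 - 51101) = 1/(-50981) = -1/50981 ≈ -1.9615e-5)
1/(k + 1663) = 1/(-1/50981 + 1663) = 1/(84781402/50981) = 50981/84781402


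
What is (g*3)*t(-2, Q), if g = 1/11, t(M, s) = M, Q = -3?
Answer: -6/11 ≈ -0.54545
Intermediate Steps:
g = 1/11 ≈ 0.090909
(g*3)*t(-2, Q) = ((1/11)*3)*(-2) = (3/11)*(-2) = -6/11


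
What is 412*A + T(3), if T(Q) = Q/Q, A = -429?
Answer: -176747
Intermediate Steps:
T(Q) = 1
412*A + T(3) = 412*(-429) + 1 = -176748 + 1 = -176747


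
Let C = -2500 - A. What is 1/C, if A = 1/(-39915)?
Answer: -39915/99787499 ≈ -0.00040000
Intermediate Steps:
A = -1/39915 ≈ -2.5053e-5
C = -99787499/39915 (C = -2500 - 1*(-1/39915) = -2500 + 1/39915 = -99787499/39915 ≈ -2500.0)
1/C = 1/(-99787499/39915) = -39915/99787499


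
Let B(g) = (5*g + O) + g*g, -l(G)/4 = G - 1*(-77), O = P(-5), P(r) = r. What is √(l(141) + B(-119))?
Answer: √12689 ≈ 112.65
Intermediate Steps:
O = -5
l(G) = -308 - 4*G (l(G) = -4*(G - 1*(-77)) = -4*(G + 77) = -4*(77 + G) = -308 - 4*G)
B(g) = -5 + g² + 5*g (B(g) = (5*g - 5) + g*g = (-5 + 5*g) + g² = -5 + g² + 5*g)
√(l(141) + B(-119)) = √((-308 - 4*141) + (-5 + (-119)² + 5*(-119))) = √((-308 - 564) + (-5 + 14161 - 595)) = √(-872 + 13561) = √12689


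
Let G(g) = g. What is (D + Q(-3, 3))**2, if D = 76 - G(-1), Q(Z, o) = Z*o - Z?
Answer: 5041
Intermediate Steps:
Q(Z, o) = -Z + Z*o
D = 77 (D = 76 - 1*(-1) = 76 + 1 = 77)
(D + Q(-3, 3))**2 = (77 - 3*(-1 + 3))**2 = (77 - 3*2)**2 = (77 - 6)**2 = 71**2 = 5041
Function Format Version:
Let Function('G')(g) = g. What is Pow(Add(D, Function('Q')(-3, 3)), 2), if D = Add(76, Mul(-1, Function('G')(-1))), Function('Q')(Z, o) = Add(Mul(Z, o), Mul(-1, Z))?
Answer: 5041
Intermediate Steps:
Function('Q')(Z, o) = Add(Mul(-1, Z), Mul(Z, o))
D = 77 (D = Add(76, Mul(-1, -1)) = Add(76, 1) = 77)
Pow(Add(D, Function('Q')(-3, 3)), 2) = Pow(Add(77, Mul(-3, Add(-1, 3))), 2) = Pow(Add(77, Mul(-3, 2)), 2) = Pow(Add(77, -6), 2) = Pow(71, 2) = 5041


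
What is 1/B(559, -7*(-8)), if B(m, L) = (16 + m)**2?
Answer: 1/330625 ≈ 3.0246e-6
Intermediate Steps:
1/B(559, -7*(-8)) = 1/((16 + 559)**2) = 1/(575**2) = 1/330625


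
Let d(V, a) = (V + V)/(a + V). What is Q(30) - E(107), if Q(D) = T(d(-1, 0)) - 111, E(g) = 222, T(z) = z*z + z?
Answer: -327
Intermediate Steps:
d(V, a) = 2*V/(V + a) (d(V, a) = (2*V)/(V + a) = 2*V/(V + a))
T(z) = z + z**2 (T(z) = z**2 + z = z + z**2)
Q(D) = -105 (Q(D) = (2*(-1)/(-1 + 0))*(1 + 2*(-1)/(-1 + 0)) - 111 = (2*(-1)/(-1))*(1 + 2*(-1)/(-1)) - 111 = (2*(-1)*(-1))*(1 + 2*(-1)*(-1)) - 111 = 2*(1 + 2) - 111 = 2*3 - 111 = 6 - 111 = -105)
Q(30) - E(107) = -105 - 1*222 = -105 - 222 = -327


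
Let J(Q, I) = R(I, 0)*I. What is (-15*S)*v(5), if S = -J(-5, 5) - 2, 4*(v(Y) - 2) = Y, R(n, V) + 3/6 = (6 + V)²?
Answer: 70005/8 ≈ 8750.6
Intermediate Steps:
R(n, V) = -½ + (6 + V)²
v(Y) = 2 + Y/4
J(Q, I) = 71*I/2 (J(Q, I) = (-½ + (6 + 0)²)*I = (-½ + 6²)*I = (-½ + 36)*I = 71*I/2)
S = -359/2 (S = -71*5/2 - 2 = -1*355/2 - 2 = -355/2 - 2 = -359/2 ≈ -179.50)
(-15*S)*v(5) = (-15*(-359/2))*(2 + (¼)*5) = 5385*(2 + 5/4)/2 = (5385/2)*(13/4) = 70005/8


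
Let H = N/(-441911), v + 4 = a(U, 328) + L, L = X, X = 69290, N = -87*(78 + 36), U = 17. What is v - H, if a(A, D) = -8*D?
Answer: 29458661164/441911 ≈ 66662.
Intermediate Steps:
N = -9918 (N = -87*114 = -9918)
L = 69290
v = 66662 (v = -4 + (-8*328 + 69290) = -4 + (-2624 + 69290) = -4 + 66666 = 66662)
H = 9918/441911 (H = -9918/(-441911) = -9918*(-1/441911) = 9918/441911 ≈ 0.022443)
v - H = 66662 - 1*9918/441911 = 66662 - 9918/441911 = 29458661164/441911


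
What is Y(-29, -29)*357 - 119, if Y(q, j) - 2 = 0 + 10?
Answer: 4165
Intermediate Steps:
Y(q, j) = 12 (Y(q, j) = 2 + (0 + 10) = 2 + 10 = 12)
Y(-29, -29)*357 - 119 = 12*357 - 119 = 4284 - 119 = 4165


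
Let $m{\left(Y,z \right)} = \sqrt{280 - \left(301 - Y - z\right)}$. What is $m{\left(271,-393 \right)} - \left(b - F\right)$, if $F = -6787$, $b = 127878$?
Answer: $-134665 + i \sqrt{143} \approx -1.3467 \cdot 10^{5} + 11.958 i$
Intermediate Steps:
$m{\left(Y,z \right)} = \sqrt{-21 + Y + z}$ ($m{\left(Y,z \right)} = \sqrt{280 + \left(-301 + Y + z\right)} = \sqrt{-21 + Y + z}$)
$m{\left(271,-393 \right)} - \left(b - F\right) = \sqrt{-21 + 271 - 393} - \left(127878 - -6787\right) = \sqrt{-143} - \left(127878 + 6787\right) = i \sqrt{143} - 134665 = -134665 + i \sqrt{143}$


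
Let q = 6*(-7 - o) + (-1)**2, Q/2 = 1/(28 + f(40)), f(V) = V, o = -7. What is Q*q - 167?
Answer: -5677/34 ≈ -166.97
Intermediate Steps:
Q = 1/34 (Q = 2/(28 + 40) = 2/68 = 2*(1/68) = 1/34 ≈ 0.029412)
q = 1 (q = 6*(-7 - 1*(-7)) + (-1)**2 = 6*(-7 + 7) + 1 = 6*0 + 1 = 0 + 1 = 1)
Q*q - 167 = (1/34)*1 - 167 = 1/34 - 167 = -5677/34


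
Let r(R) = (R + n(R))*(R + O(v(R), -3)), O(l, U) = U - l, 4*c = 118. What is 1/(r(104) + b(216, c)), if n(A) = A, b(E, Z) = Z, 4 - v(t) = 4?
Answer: 2/42075 ≈ 4.7534e-5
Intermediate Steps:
c = 59/2 (c = (1/4)*118 = 59/2 ≈ 29.500)
v(t) = 0 (v(t) = 4 - 1*4 = 4 - 4 = 0)
r(R) = 2*R*(-3 + R) (r(R) = (R + R)*(R + (-3 - 1*0)) = (2*R)*(R + (-3 + 0)) = (2*R)*(R - 3) = (2*R)*(-3 + R) = 2*R*(-3 + R))
1/(r(104) + b(216, c)) = 1/(2*104*(-3 + 104) + 59/2) = 1/(2*104*101 + 59/2) = 1/(21008 + 59/2) = 1/(42075/2) = 2/42075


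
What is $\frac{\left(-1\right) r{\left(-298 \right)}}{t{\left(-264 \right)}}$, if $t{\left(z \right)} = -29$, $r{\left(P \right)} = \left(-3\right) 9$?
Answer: $- \frac{27}{29} \approx -0.93103$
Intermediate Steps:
$r{\left(P \right)} = -27$
$\frac{\left(-1\right) r{\left(-298 \right)}}{t{\left(-264 \right)}} = \frac{\left(-1\right) \left(-27\right)}{-29} = 27 \left(- \frac{1}{29}\right) = - \frac{27}{29}$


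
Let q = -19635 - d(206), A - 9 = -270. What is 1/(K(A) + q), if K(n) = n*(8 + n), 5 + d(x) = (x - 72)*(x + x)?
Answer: -1/8805 ≈ -0.00011357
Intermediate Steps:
d(x) = -5 + 2*x*(-72 + x) (d(x) = -5 + (x - 72)*(x + x) = -5 + (-72 + x)*(2*x) = -5 + 2*x*(-72 + x))
A = -261 (A = 9 - 270 = -261)
q = -74838 (q = -19635 - (-5 - 144*206 + 2*206**2) = -19635 - (-5 - 29664 + 2*42436) = -19635 - (-5 - 29664 + 84872) = -19635 - 1*55203 = -19635 - 55203 = -74838)
1/(K(A) + q) = 1/(-261*(8 - 261) - 74838) = 1/(-261*(-253) - 74838) = 1/(66033 - 74838) = 1/(-8805) = -1/8805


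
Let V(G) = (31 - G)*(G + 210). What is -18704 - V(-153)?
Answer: -29192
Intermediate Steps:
V(G) = (31 - G)*(210 + G)
-18704 - V(-153) = -18704 - (6510 - 1*(-153)² - 179*(-153)) = -18704 - (6510 - 1*23409 + 27387) = -18704 - (6510 - 23409 + 27387) = -18704 - 1*10488 = -18704 - 10488 = -29192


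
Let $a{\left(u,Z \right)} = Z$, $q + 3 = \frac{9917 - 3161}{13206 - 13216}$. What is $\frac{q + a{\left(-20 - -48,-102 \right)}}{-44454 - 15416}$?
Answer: $\frac{3903}{299350} \approx 0.013038$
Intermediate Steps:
$q = - \frac{3393}{5}$ ($q = -3 + \frac{9917 - 3161}{13206 - 13216} = -3 + \frac{6756}{-10} = -3 + 6756 \left(- \frac{1}{10}\right) = -3 - \frac{3378}{5} = - \frac{3393}{5} \approx -678.6$)
$\frac{q + a{\left(-20 - -48,-102 \right)}}{-44454 - 15416} = \frac{- \frac{3393}{5} - 102}{-44454 - 15416} = - \frac{3903}{5 \left(-59870\right)} = \left(- \frac{3903}{5}\right) \left(- \frac{1}{59870}\right) = \frac{3903}{299350}$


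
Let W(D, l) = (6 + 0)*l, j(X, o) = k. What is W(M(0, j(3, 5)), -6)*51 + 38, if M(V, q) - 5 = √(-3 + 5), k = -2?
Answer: -1798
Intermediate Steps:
j(X, o) = -2
M(V, q) = 5 + √2 (M(V, q) = 5 + √(-3 + 5) = 5 + √2)
W(D, l) = 6*l
W(M(0, j(3, 5)), -6)*51 + 38 = (6*(-6))*51 + 38 = -36*51 + 38 = -1836 + 38 = -1798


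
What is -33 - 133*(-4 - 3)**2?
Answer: -6550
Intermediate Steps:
-33 - 133*(-4 - 3)**2 = -33 - 133*(-7)**2 = -33 - 133*49 = -33 - 6517 = -6550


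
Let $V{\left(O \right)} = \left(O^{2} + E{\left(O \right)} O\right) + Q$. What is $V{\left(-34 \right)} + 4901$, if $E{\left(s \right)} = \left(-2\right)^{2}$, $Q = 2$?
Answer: $5923$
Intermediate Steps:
$E{\left(s \right)} = 4$
$V{\left(O \right)} = 2 + O^{2} + 4 O$ ($V{\left(O \right)} = \left(O^{2} + 4 O\right) + 2 = 2 + O^{2} + 4 O$)
$V{\left(-34 \right)} + 4901 = \left(2 + \left(-34\right)^{2} + 4 \left(-34\right)\right) + 4901 = \left(2 + 1156 - 136\right) + 4901 = 1022 + 4901 = 5923$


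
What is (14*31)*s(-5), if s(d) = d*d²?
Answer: -54250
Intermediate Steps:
s(d) = d³
(14*31)*s(-5) = (14*31)*(-5)³ = 434*(-125) = -54250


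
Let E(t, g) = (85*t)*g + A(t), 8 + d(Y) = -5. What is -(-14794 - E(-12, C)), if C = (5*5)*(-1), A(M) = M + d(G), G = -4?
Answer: 40269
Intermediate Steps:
d(Y) = -13 (d(Y) = -8 - 5 = -13)
A(M) = -13 + M (A(M) = M - 13 = -13 + M)
C = -25 (C = 25*(-1) = -25)
E(t, g) = -13 + t + 85*g*t (E(t, g) = (85*t)*g + (-13 + t) = 85*g*t + (-13 + t) = -13 + t + 85*g*t)
-(-14794 - E(-12, C)) = -(-14794 - (-13 - 12 + 85*(-25)*(-12))) = -(-14794 - (-13 - 12 + 25500)) = -(-14794 - 1*25475) = -(-14794 - 25475) = -1*(-40269) = 40269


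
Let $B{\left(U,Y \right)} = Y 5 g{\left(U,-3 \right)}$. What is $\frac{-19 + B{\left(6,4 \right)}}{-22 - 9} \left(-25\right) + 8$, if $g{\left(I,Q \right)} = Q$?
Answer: $- \frac{1727}{31} \approx -55.71$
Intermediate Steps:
$B{\left(U,Y \right)} = - 15 Y$ ($B{\left(U,Y \right)} = Y 5 \left(-3\right) = 5 Y \left(-3\right) = - 15 Y$)
$\frac{-19 + B{\left(6,4 \right)}}{-22 - 9} \left(-25\right) + 8 = \frac{-19 - 60}{-22 - 9} \left(-25\right) + 8 = \frac{-19 - 60}{-31} \left(-25\right) + 8 = \left(-79\right) \left(- \frac{1}{31}\right) \left(-25\right) + 8 = \frac{79}{31} \left(-25\right) + 8 = - \frac{1975}{31} + 8 = - \frac{1727}{31}$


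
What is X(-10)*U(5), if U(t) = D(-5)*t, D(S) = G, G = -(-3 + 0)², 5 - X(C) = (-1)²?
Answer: -180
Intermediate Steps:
X(C) = 4 (X(C) = 5 - 1*(-1)² = 5 - 1*1 = 5 - 1 = 4)
G = -9 (G = -1*(-3)² = -1*9 = -9)
D(S) = -9
U(t) = -9*t
X(-10)*U(5) = 4*(-9*5) = 4*(-45) = -180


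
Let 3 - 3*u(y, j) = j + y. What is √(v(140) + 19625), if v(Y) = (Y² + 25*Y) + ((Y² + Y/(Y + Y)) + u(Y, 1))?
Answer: 17*√862/2 ≈ 249.56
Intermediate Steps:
u(y, j) = 1 - j/3 - y/3 (u(y, j) = 1 - (j + y)/3 = 1 + (-j/3 - y/3) = 1 - j/3 - y/3)
v(Y) = 7/6 + 2*Y² + 74*Y/3 (v(Y) = (Y² + 25*Y) + ((Y² + Y/(Y + Y)) + (1 - ⅓*1 - Y/3)) = (Y² + 25*Y) + ((Y² + Y/((2*Y))) + (1 - ⅓ - Y/3)) = (Y² + 25*Y) + ((Y² + (1/(2*Y))*Y) + (⅔ - Y/3)) = (Y² + 25*Y) + ((Y² + ½) + (⅔ - Y/3)) = (Y² + 25*Y) + ((½ + Y²) + (⅔ - Y/3)) = (Y² + 25*Y) + (7/6 + Y² - Y/3) = 7/6 + 2*Y² + 74*Y/3)
√(v(140) + 19625) = √((7/6 + 2*140² + (74/3)*140) + 19625) = √((7/6 + 2*19600 + 10360/3) + 19625) = √((7/6 + 39200 + 10360/3) + 19625) = √(85309/2 + 19625) = √(124559/2) = 17*√862/2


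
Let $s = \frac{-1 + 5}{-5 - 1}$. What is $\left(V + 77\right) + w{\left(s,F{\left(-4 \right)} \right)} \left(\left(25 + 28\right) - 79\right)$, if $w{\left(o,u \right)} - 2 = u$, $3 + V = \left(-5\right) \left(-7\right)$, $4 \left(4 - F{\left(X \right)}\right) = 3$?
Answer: $- \frac{55}{2} \approx -27.5$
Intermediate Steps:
$F{\left(X \right)} = \frac{13}{4}$ ($F{\left(X \right)} = 4 - \frac{3}{4} = \frac{13}{4}$)
$V = 32$ ($V = -3 - -35 = -3 + 35 = 32$)
$s = - \frac{2}{3}$ ($s = \frac{4}{-6} = 4 \left(- \frac{1}{6}\right) = - \frac{2}{3} \approx -0.66667$)
$w{\left(o,u \right)} = 2 + u$
$\left(V + 77\right) + w{\left(s,F{\left(-4 \right)} \right)} \left(\left(25 + 28\right) - 79\right) = \left(32 + 77\right) + \left(2 + \frac{13}{4}\right) \left(\left(25 + 28\right) - 79\right) = 109 + \frac{21 \left(53 - 79\right)}{4} = 109 + \frac{21}{4} \left(-26\right) = 109 - \frac{273}{2} = - \frac{55}{2}$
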